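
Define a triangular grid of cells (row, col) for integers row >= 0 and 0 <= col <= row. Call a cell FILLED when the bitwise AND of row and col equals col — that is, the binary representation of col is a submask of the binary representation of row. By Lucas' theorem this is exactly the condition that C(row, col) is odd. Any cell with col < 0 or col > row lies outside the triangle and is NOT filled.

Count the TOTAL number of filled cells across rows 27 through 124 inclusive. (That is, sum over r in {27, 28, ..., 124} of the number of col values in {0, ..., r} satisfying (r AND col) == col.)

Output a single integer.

r27=11011 pc4: +16 =16
r28=11100 pc3: +8 =24
r29=11101 pc4: +16 =40
r30=11110 pc4: +16 =56
r31=11111 pc5: +32 =88
r32=100000 pc1: +2 =90
r33=100001 pc2: +4 =94
r34=100010 pc2: +4 =98
r35=100011 pc3: +8 =106
r36=100100 pc2: +4 =110
r37=100101 pc3: +8 =118
r38=100110 pc3: +8 =126
r39=100111 pc4: +16 =142
r40=101000 pc2: +4 =146
r41=101001 pc3: +8 =154
r42=101010 pc3: +8 =162
r43=101011 pc4: +16 =178
r44=101100 pc3: +8 =186
r45=101101 pc4: +16 =202
r46=101110 pc4: +16 =218
r47=101111 pc5: +32 =250
r48=110000 pc2: +4 =254
r49=110001 pc3: +8 =262
r50=110010 pc3: +8 =270
r51=110011 pc4: +16 =286
r52=110100 pc3: +8 =294
r53=110101 pc4: +16 =310
r54=110110 pc4: +16 =326
r55=110111 pc5: +32 =358
r56=111000 pc3: +8 =366
r57=111001 pc4: +16 =382
r58=111010 pc4: +16 =398
r59=111011 pc5: +32 =430
r60=111100 pc4: +16 =446
r61=111101 pc5: +32 =478
r62=111110 pc5: +32 =510
r63=111111 pc6: +64 =574
r64=1000000 pc1: +2 =576
r65=1000001 pc2: +4 =580
r66=1000010 pc2: +4 =584
r67=1000011 pc3: +8 =592
r68=1000100 pc2: +4 =596
r69=1000101 pc3: +8 =604
r70=1000110 pc3: +8 =612
r71=1000111 pc4: +16 =628
r72=1001000 pc2: +4 =632
r73=1001001 pc3: +8 =640
r74=1001010 pc3: +8 =648
r75=1001011 pc4: +16 =664
r76=1001100 pc3: +8 =672
r77=1001101 pc4: +16 =688
r78=1001110 pc4: +16 =704
r79=1001111 pc5: +32 =736
r80=1010000 pc2: +4 =740
r81=1010001 pc3: +8 =748
r82=1010010 pc3: +8 =756
r83=1010011 pc4: +16 =772
r84=1010100 pc3: +8 =780
r85=1010101 pc4: +16 =796
r86=1010110 pc4: +16 =812
r87=1010111 pc5: +32 =844
r88=1011000 pc3: +8 =852
r89=1011001 pc4: +16 =868
r90=1011010 pc4: +16 =884
r91=1011011 pc5: +32 =916
r92=1011100 pc4: +16 =932
r93=1011101 pc5: +32 =964
r94=1011110 pc5: +32 =996
r95=1011111 pc6: +64 =1060
r96=1100000 pc2: +4 =1064
r97=1100001 pc3: +8 =1072
r98=1100010 pc3: +8 =1080
r99=1100011 pc4: +16 =1096
r100=1100100 pc3: +8 =1104
r101=1100101 pc4: +16 =1120
r102=1100110 pc4: +16 =1136
r103=1100111 pc5: +32 =1168
r104=1101000 pc3: +8 =1176
r105=1101001 pc4: +16 =1192
r106=1101010 pc4: +16 =1208
r107=1101011 pc5: +32 =1240
r108=1101100 pc4: +16 =1256
r109=1101101 pc5: +32 =1288
r110=1101110 pc5: +32 =1320
r111=1101111 pc6: +64 =1384
r112=1110000 pc3: +8 =1392
r113=1110001 pc4: +16 =1408
r114=1110010 pc4: +16 =1424
r115=1110011 pc5: +32 =1456
r116=1110100 pc4: +16 =1472
r117=1110101 pc5: +32 =1504
r118=1110110 pc5: +32 =1536
r119=1110111 pc6: +64 =1600
r120=1111000 pc4: +16 =1616
r121=1111001 pc5: +32 =1648
r122=1111010 pc5: +32 =1680
r123=1111011 pc6: +64 =1744
r124=1111100 pc5: +32 =1776

Answer: 1776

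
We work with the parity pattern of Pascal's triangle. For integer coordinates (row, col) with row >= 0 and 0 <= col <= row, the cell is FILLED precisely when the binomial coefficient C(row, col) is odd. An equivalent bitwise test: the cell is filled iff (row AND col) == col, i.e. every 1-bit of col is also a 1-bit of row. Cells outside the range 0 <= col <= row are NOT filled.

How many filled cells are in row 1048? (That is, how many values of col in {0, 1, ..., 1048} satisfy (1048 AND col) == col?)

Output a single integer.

1048 in binary = 10000011000
popcount(1048) = number of 1-bits in 10000011000 = 3
A col c satisfies (1048 AND c) == c iff every set bit of c is also set in 1048; each of the 3 set bits of 1048 can independently be on or off in c.
count = 2^3 = 8

Answer: 8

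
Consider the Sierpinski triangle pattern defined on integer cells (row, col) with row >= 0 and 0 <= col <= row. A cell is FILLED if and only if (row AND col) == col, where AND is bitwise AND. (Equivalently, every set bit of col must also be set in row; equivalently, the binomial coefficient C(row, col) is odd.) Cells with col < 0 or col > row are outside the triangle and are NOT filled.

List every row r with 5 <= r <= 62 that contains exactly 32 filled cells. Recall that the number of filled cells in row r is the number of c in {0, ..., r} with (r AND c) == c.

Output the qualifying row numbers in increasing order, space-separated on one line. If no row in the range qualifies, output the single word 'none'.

Row r has 2^popcount(r) filled cells, so we need popcount(r) = log2(32) = 5.
Scan r = 5..62 and keep those with exactly 5 one-bits:
r=5=101 popcount=2 -> skip
r=6=110 popcount=2 -> skip
r=7=111 popcount=3 -> skip
r=8=1000 popcount=1 -> skip
r=9=1001 popcount=2 -> skip
r=10=1010 popcount=2 -> skip
r=11=1011 popcount=3 -> skip
r=12=1100 popcount=2 -> skip
r=13=1101 popcount=3 -> skip
r=14=1110 popcount=3 -> skip
r=15=1111 popcount=4 -> skip
r=16=10000 popcount=1 -> skip
r=17=10001 popcount=2 -> skip
r=18=10010 popcount=2 -> skip
r=19=10011 popcount=3 -> skip
r=20=10100 popcount=2 -> skip
r=21=10101 popcount=3 -> skip
r=22=10110 popcount=3 -> skip
r=23=10111 popcount=4 -> skip
r=24=11000 popcount=2 -> skip
r=25=11001 popcount=3 -> skip
r=26=11010 popcount=3 -> skip
r=27=11011 popcount=4 -> skip
r=28=11100 popcount=3 -> skip
r=29=11101 popcount=4 -> skip
r=30=11110 popcount=4 -> skip
r=31=11111 popcount=5 -> KEEP
r=32=100000 popcount=1 -> skip
r=33=100001 popcount=2 -> skip
r=34=100010 popcount=2 -> skip
r=35=100011 popcount=3 -> skip
r=36=100100 popcount=2 -> skip
r=37=100101 popcount=3 -> skip
r=38=100110 popcount=3 -> skip
r=39=100111 popcount=4 -> skip
r=40=101000 popcount=2 -> skip
r=41=101001 popcount=3 -> skip
r=42=101010 popcount=3 -> skip
r=43=101011 popcount=4 -> skip
r=44=101100 popcount=3 -> skip
r=45=101101 popcount=4 -> skip
r=46=101110 popcount=4 -> skip
r=47=101111 popcount=5 -> KEEP
r=48=110000 popcount=2 -> skip
r=49=110001 popcount=3 -> skip
r=50=110010 popcount=3 -> skip
r=51=110011 popcount=4 -> skip
r=52=110100 popcount=3 -> skip
r=53=110101 popcount=4 -> skip
r=54=110110 popcount=4 -> skip
r=55=110111 popcount=5 -> KEEP
r=56=111000 popcount=3 -> skip
r=57=111001 popcount=4 -> skip
r=58=111010 popcount=4 -> skip
r=59=111011 popcount=5 -> KEEP
r=60=111100 popcount=4 -> skip
r=61=111101 popcount=5 -> KEEP
r=62=111110 popcount=5 -> KEEP
Kept rows: 31 47 55 59 61 62

Answer: 31 47 55 59 61 62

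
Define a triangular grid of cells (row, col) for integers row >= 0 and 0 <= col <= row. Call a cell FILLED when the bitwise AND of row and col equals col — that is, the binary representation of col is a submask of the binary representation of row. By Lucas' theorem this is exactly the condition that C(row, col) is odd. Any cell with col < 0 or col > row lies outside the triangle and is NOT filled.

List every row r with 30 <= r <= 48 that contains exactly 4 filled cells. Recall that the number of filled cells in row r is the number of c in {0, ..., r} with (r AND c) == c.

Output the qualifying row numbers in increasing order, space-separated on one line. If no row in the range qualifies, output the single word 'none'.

Row r has 2^popcount(r) filled cells, so we need popcount(r) = log2(4) = 2.
Scan r = 30..48 and keep those with exactly 2 one-bits:
r=30=11110 popcount=4 -> skip
r=31=11111 popcount=5 -> skip
r=32=100000 popcount=1 -> skip
r=33=100001 popcount=2 -> KEEP
r=34=100010 popcount=2 -> KEEP
r=35=100011 popcount=3 -> skip
r=36=100100 popcount=2 -> KEEP
r=37=100101 popcount=3 -> skip
r=38=100110 popcount=3 -> skip
r=39=100111 popcount=4 -> skip
r=40=101000 popcount=2 -> KEEP
r=41=101001 popcount=3 -> skip
r=42=101010 popcount=3 -> skip
r=43=101011 popcount=4 -> skip
r=44=101100 popcount=3 -> skip
r=45=101101 popcount=4 -> skip
r=46=101110 popcount=4 -> skip
r=47=101111 popcount=5 -> skip
r=48=110000 popcount=2 -> KEEP
Kept rows: 33 34 36 40 48

Answer: 33 34 36 40 48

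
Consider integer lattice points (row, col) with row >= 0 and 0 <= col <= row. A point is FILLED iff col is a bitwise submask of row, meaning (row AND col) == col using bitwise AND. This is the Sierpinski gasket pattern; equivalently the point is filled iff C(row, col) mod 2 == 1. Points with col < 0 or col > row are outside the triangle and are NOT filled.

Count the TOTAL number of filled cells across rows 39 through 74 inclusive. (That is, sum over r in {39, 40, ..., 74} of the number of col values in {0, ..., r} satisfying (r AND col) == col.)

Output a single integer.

Answer: 522

Derivation:
r39=100111 pc4: +16 =16
r40=101000 pc2: +4 =20
r41=101001 pc3: +8 =28
r42=101010 pc3: +8 =36
r43=101011 pc4: +16 =52
r44=101100 pc3: +8 =60
r45=101101 pc4: +16 =76
r46=101110 pc4: +16 =92
r47=101111 pc5: +32 =124
r48=110000 pc2: +4 =128
r49=110001 pc3: +8 =136
r50=110010 pc3: +8 =144
r51=110011 pc4: +16 =160
r52=110100 pc3: +8 =168
r53=110101 pc4: +16 =184
r54=110110 pc4: +16 =200
r55=110111 pc5: +32 =232
r56=111000 pc3: +8 =240
r57=111001 pc4: +16 =256
r58=111010 pc4: +16 =272
r59=111011 pc5: +32 =304
r60=111100 pc4: +16 =320
r61=111101 pc5: +32 =352
r62=111110 pc5: +32 =384
r63=111111 pc6: +64 =448
r64=1000000 pc1: +2 =450
r65=1000001 pc2: +4 =454
r66=1000010 pc2: +4 =458
r67=1000011 pc3: +8 =466
r68=1000100 pc2: +4 =470
r69=1000101 pc3: +8 =478
r70=1000110 pc3: +8 =486
r71=1000111 pc4: +16 =502
r72=1001000 pc2: +4 =506
r73=1001001 pc3: +8 =514
r74=1001010 pc3: +8 =522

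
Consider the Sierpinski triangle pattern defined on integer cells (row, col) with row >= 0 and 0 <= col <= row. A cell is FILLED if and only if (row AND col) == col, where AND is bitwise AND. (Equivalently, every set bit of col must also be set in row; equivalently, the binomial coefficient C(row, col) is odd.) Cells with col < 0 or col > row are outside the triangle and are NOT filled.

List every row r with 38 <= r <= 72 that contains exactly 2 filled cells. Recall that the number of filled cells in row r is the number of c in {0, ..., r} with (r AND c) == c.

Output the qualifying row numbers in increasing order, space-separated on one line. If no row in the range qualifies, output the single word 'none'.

Row r has 2^popcount(r) filled cells, so we need popcount(r) = log2(2) = 1.
Scan r = 38..72 and keep those with exactly 1 one-bits:
r=38=100110 popcount=3 -> skip
r=39=100111 popcount=4 -> skip
r=40=101000 popcount=2 -> skip
r=41=101001 popcount=3 -> skip
r=42=101010 popcount=3 -> skip
r=43=101011 popcount=4 -> skip
r=44=101100 popcount=3 -> skip
r=45=101101 popcount=4 -> skip
r=46=101110 popcount=4 -> skip
r=47=101111 popcount=5 -> skip
r=48=110000 popcount=2 -> skip
r=49=110001 popcount=3 -> skip
r=50=110010 popcount=3 -> skip
r=51=110011 popcount=4 -> skip
r=52=110100 popcount=3 -> skip
r=53=110101 popcount=4 -> skip
r=54=110110 popcount=4 -> skip
r=55=110111 popcount=5 -> skip
r=56=111000 popcount=3 -> skip
r=57=111001 popcount=4 -> skip
r=58=111010 popcount=4 -> skip
r=59=111011 popcount=5 -> skip
r=60=111100 popcount=4 -> skip
r=61=111101 popcount=5 -> skip
r=62=111110 popcount=5 -> skip
r=63=111111 popcount=6 -> skip
r=64=1000000 popcount=1 -> KEEP
r=65=1000001 popcount=2 -> skip
r=66=1000010 popcount=2 -> skip
r=67=1000011 popcount=3 -> skip
r=68=1000100 popcount=2 -> skip
r=69=1000101 popcount=3 -> skip
r=70=1000110 popcount=3 -> skip
r=71=1000111 popcount=4 -> skip
r=72=1001000 popcount=2 -> skip
Kept rows: 64

Answer: 64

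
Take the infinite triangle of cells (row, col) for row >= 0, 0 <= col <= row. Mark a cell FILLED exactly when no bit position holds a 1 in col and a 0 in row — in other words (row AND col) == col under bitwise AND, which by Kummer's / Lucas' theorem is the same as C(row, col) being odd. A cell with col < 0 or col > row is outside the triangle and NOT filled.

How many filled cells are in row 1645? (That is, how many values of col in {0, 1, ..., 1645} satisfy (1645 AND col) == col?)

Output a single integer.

Answer: 128

Derivation:
1645 in binary = 11001101101
popcount(1645) = number of 1-bits in 11001101101 = 7
A col c satisfies (1645 AND c) == c iff every set bit of c is also set in 1645; each of the 7 set bits of 1645 can independently be on or off in c.
count = 2^7 = 128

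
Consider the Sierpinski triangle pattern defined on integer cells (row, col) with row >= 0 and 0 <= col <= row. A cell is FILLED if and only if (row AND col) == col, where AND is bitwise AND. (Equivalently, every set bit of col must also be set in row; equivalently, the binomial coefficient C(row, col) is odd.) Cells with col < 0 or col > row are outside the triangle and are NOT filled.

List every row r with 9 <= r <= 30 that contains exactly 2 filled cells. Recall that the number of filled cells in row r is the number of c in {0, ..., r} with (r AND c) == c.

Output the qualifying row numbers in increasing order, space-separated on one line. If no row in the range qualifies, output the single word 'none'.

Row r has 2^popcount(r) filled cells, so we need popcount(r) = log2(2) = 1.
Scan r = 9..30 and keep those with exactly 1 one-bits:
r=9=1001 popcount=2 -> skip
r=10=1010 popcount=2 -> skip
r=11=1011 popcount=3 -> skip
r=12=1100 popcount=2 -> skip
r=13=1101 popcount=3 -> skip
r=14=1110 popcount=3 -> skip
r=15=1111 popcount=4 -> skip
r=16=10000 popcount=1 -> KEEP
r=17=10001 popcount=2 -> skip
r=18=10010 popcount=2 -> skip
r=19=10011 popcount=3 -> skip
r=20=10100 popcount=2 -> skip
r=21=10101 popcount=3 -> skip
r=22=10110 popcount=3 -> skip
r=23=10111 popcount=4 -> skip
r=24=11000 popcount=2 -> skip
r=25=11001 popcount=3 -> skip
r=26=11010 popcount=3 -> skip
r=27=11011 popcount=4 -> skip
r=28=11100 popcount=3 -> skip
r=29=11101 popcount=4 -> skip
r=30=11110 popcount=4 -> skip
Kept rows: 16

Answer: 16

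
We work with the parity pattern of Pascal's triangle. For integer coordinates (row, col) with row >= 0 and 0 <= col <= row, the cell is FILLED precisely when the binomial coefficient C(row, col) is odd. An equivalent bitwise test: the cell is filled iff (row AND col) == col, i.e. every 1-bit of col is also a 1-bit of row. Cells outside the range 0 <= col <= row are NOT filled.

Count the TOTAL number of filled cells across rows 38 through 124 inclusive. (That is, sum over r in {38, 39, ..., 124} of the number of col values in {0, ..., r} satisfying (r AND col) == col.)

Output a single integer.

Answer: 1658

Derivation:
r38=100110 pc3: +8 =8
r39=100111 pc4: +16 =24
r40=101000 pc2: +4 =28
r41=101001 pc3: +8 =36
r42=101010 pc3: +8 =44
r43=101011 pc4: +16 =60
r44=101100 pc3: +8 =68
r45=101101 pc4: +16 =84
r46=101110 pc4: +16 =100
r47=101111 pc5: +32 =132
r48=110000 pc2: +4 =136
r49=110001 pc3: +8 =144
r50=110010 pc3: +8 =152
r51=110011 pc4: +16 =168
r52=110100 pc3: +8 =176
r53=110101 pc4: +16 =192
r54=110110 pc4: +16 =208
r55=110111 pc5: +32 =240
r56=111000 pc3: +8 =248
r57=111001 pc4: +16 =264
r58=111010 pc4: +16 =280
r59=111011 pc5: +32 =312
r60=111100 pc4: +16 =328
r61=111101 pc5: +32 =360
r62=111110 pc5: +32 =392
r63=111111 pc6: +64 =456
r64=1000000 pc1: +2 =458
r65=1000001 pc2: +4 =462
r66=1000010 pc2: +4 =466
r67=1000011 pc3: +8 =474
r68=1000100 pc2: +4 =478
r69=1000101 pc3: +8 =486
r70=1000110 pc3: +8 =494
r71=1000111 pc4: +16 =510
r72=1001000 pc2: +4 =514
r73=1001001 pc3: +8 =522
r74=1001010 pc3: +8 =530
r75=1001011 pc4: +16 =546
r76=1001100 pc3: +8 =554
r77=1001101 pc4: +16 =570
r78=1001110 pc4: +16 =586
r79=1001111 pc5: +32 =618
r80=1010000 pc2: +4 =622
r81=1010001 pc3: +8 =630
r82=1010010 pc3: +8 =638
r83=1010011 pc4: +16 =654
r84=1010100 pc3: +8 =662
r85=1010101 pc4: +16 =678
r86=1010110 pc4: +16 =694
r87=1010111 pc5: +32 =726
r88=1011000 pc3: +8 =734
r89=1011001 pc4: +16 =750
r90=1011010 pc4: +16 =766
r91=1011011 pc5: +32 =798
r92=1011100 pc4: +16 =814
r93=1011101 pc5: +32 =846
r94=1011110 pc5: +32 =878
r95=1011111 pc6: +64 =942
r96=1100000 pc2: +4 =946
r97=1100001 pc3: +8 =954
r98=1100010 pc3: +8 =962
r99=1100011 pc4: +16 =978
r100=1100100 pc3: +8 =986
r101=1100101 pc4: +16 =1002
r102=1100110 pc4: +16 =1018
r103=1100111 pc5: +32 =1050
r104=1101000 pc3: +8 =1058
r105=1101001 pc4: +16 =1074
r106=1101010 pc4: +16 =1090
r107=1101011 pc5: +32 =1122
r108=1101100 pc4: +16 =1138
r109=1101101 pc5: +32 =1170
r110=1101110 pc5: +32 =1202
r111=1101111 pc6: +64 =1266
r112=1110000 pc3: +8 =1274
r113=1110001 pc4: +16 =1290
r114=1110010 pc4: +16 =1306
r115=1110011 pc5: +32 =1338
r116=1110100 pc4: +16 =1354
r117=1110101 pc5: +32 =1386
r118=1110110 pc5: +32 =1418
r119=1110111 pc6: +64 =1482
r120=1111000 pc4: +16 =1498
r121=1111001 pc5: +32 =1530
r122=1111010 pc5: +32 =1562
r123=1111011 pc6: +64 =1626
r124=1111100 pc5: +32 =1658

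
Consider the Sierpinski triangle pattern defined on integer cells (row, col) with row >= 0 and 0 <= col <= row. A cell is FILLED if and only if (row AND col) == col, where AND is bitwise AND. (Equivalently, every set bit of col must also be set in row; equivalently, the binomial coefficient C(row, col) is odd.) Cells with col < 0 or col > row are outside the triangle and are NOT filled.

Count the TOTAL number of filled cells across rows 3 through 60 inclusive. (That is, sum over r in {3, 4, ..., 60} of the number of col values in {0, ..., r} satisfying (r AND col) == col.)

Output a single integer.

Answer: 596

Derivation:
r3=11 pc2: +4 =4
r4=100 pc1: +2 =6
r5=101 pc2: +4 =10
r6=110 pc2: +4 =14
r7=111 pc3: +8 =22
r8=1000 pc1: +2 =24
r9=1001 pc2: +4 =28
r10=1010 pc2: +4 =32
r11=1011 pc3: +8 =40
r12=1100 pc2: +4 =44
r13=1101 pc3: +8 =52
r14=1110 pc3: +8 =60
r15=1111 pc4: +16 =76
r16=10000 pc1: +2 =78
r17=10001 pc2: +4 =82
r18=10010 pc2: +4 =86
r19=10011 pc3: +8 =94
r20=10100 pc2: +4 =98
r21=10101 pc3: +8 =106
r22=10110 pc3: +8 =114
r23=10111 pc4: +16 =130
r24=11000 pc2: +4 =134
r25=11001 pc3: +8 =142
r26=11010 pc3: +8 =150
r27=11011 pc4: +16 =166
r28=11100 pc3: +8 =174
r29=11101 pc4: +16 =190
r30=11110 pc4: +16 =206
r31=11111 pc5: +32 =238
r32=100000 pc1: +2 =240
r33=100001 pc2: +4 =244
r34=100010 pc2: +4 =248
r35=100011 pc3: +8 =256
r36=100100 pc2: +4 =260
r37=100101 pc3: +8 =268
r38=100110 pc3: +8 =276
r39=100111 pc4: +16 =292
r40=101000 pc2: +4 =296
r41=101001 pc3: +8 =304
r42=101010 pc3: +8 =312
r43=101011 pc4: +16 =328
r44=101100 pc3: +8 =336
r45=101101 pc4: +16 =352
r46=101110 pc4: +16 =368
r47=101111 pc5: +32 =400
r48=110000 pc2: +4 =404
r49=110001 pc3: +8 =412
r50=110010 pc3: +8 =420
r51=110011 pc4: +16 =436
r52=110100 pc3: +8 =444
r53=110101 pc4: +16 =460
r54=110110 pc4: +16 =476
r55=110111 pc5: +32 =508
r56=111000 pc3: +8 =516
r57=111001 pc4: +16 =532
r58=111010 pc4: +16 =548
r59=111011 pc5: +32 =580
r60=111100 pc4: +16 =596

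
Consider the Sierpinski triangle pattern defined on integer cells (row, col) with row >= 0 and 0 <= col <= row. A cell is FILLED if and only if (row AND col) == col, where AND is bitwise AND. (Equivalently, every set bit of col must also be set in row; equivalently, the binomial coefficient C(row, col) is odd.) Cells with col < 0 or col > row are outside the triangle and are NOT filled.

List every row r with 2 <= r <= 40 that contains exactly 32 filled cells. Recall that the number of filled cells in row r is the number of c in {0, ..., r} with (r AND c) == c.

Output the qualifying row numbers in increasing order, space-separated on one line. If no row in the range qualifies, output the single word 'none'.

Row r has 2^popcount(r) filled cells, so we need popcount(r) = log2(32) = 5.
Scan r = 2..40 and keep those with exactly 5 one-bits:
r=2=10 popcount=1 -> skip
r=3=11 popcount=2 -> skip
r=4=100 popcount=1 -> skip
r=5=101 popcount=2 -> skip
r=6=110 popcount=2 -> skip
r=7=111 popcount=3 -> skip
r=8=1000 popcount=1 -> skip
r=9=1001 popcount=2 -> skip
r=10=1010 popcount=2 -> skip
r=11=1011 popcount=3 -> skip
r=12=1100 popcount=2 -> skip
r=13=1101 popcount=3 -> skip
r=14=1110 popcount=3 -> skip
r=15=1111 popcount=4 -> skip
r=16=10000 popcount=1 -> skip
r=17=10001 popcount=2 -> skip
r=18=10010 popcount=2 -> skip
r=19=10011 popcount=3 -> skip
r=20=10100 popcount=2 -> skip
r=21=10101 popcount=3 -> skip
r=22=10110 popcount=3 -> skip
r=23=10111 popcount=4 -> skip
r=24=11000 popcount=2 -> skip
r=25=11001 popcount=3 -> skip
r=26=11010 popcount=3 -> skip
r=27=11011 popcount=4 -> skip
r=28=11100 popcount=3 -> skip
r=29=11101 popcount=4 -> skip
r=30=11110 popcount=4 -> skip
r=31=11111 popcount=5 -> KEEP
r=32=100000 popcount=1 -> skip
r=33=100001 popcount=2 -> skip
r=34=100010 popcount=2 -> skip
r=35=100011 popcount=3 -> skip
r=36=100100 popcount=2 -> skip
r=37=100101 popcount=3 -> skip
r=38=100110 popcount=3 -> skip
r=39=100111 popcount=4 -> skip
r=40=101000 popcount=2 -> skip
Kept rows: 31

Answer: 31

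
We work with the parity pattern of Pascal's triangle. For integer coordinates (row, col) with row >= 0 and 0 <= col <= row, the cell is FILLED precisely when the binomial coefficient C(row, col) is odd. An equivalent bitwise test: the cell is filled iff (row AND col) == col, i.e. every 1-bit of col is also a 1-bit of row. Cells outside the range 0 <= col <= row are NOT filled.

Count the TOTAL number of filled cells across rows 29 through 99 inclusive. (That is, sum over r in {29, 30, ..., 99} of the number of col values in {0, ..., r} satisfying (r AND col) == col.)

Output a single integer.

Answer: 1072

Derivation:
r29=11101 pc4: +16 =16
r30=11110 pc4: +16 =32
r31=11111 pc5: +32 =64
r32=100000 pc1: +2 =66
r33=100001 pc2: +4 =70
r34=100010 pc2: +4 =74
r35=100011 pc3: +8 =82
r36=100100 pc2: +4 =86
r37=100101 pc3: +8 =94
r38=100110 pc3: +8 =102
r39=100111 pc4: +16 =118
r40=101000 pc2: +4 =122
r41=101001 pc3: +8 =130
r42=101010 pc3: +8 =138
r43=101011 pc4: +16 =154
r44=101100 pc3: +8 =162
r45=101101 pc4: +16 =178
r46=101110 pc4: +16 =194
r47=101111 pc5: +32 =226
r48=110000 pc2: +4 =230
r49=110001 pc3: +8 =238
r50=110010 pc3: +8 =246
r51=110011 pc4: +16 =262
r52=110100 pc3: +8 =270
r53=110101 pc4: +16 =286
r54=110110 pc4: +16 =302
r55=110111 pc5: +32 =334
r56=111000 pc3: +8 =342
r57=111001 pc4: +16 =358
r58=111010 pc4: +16 =374
r59=111011 pc5: +32 =406
r60=111100 pc4: +16 =422
r61=111101 pc5: +32 =454
r62=111110 pc5: +32 =486
r63=111111 pc6: +64 =550
r64=1000000 pc1: +2 =552
r65=1000001 pc2: +4 =556
r66=1000010 pc2: +4 =560
r67=1000011 pc3: +8 =568
r68=1000100 pc2: +4 =572
r69=1000101 pc3: +8 =580
r70=1000110 pc3: +8 =588
r71=1000111 pc4: +16 =604
r72=1001000 pc2: +4 =608
r73=1001001 pc3: +8 =616
r74=1001010 pc3: +8 =624
r75=1001011 pc4: +16 =640
r76=1001100 pc3: +8 =648
r77=1001101 pc4: +16 =664
r78=1001110 pc4: +16 =680
r79=1001111 pc5: +32 =712
r80=1010000 pc2: +4 =716
r81=1010001 pc3: +8 =724
r82=1010010 pc3: +8 =732
r83=1010011 pc4: +16 =748
r84=1010100 pc3: +8 =756
r85=1010101 pc4: +16 =772
r86=1010110 pc4: +16 =788
r87=1010111 pc5: +32 =820
r88=1011000 pc3: +8 =828
r89=1011001 pc4: +16 =844
r90=1011010 pc4: +16 =860
r91=1011011 pc5: +32 =892
r92=1011100 pc4: +16 =908
r93=1011101 pc5: +32 =940
r94=1011110 pc5: +32 =972
r95=1011111 pc6: +64 =1036
r96=1100000 pc2: +4 =1040
r97=1100001 pc3: +8 =1048
r98=1100010 pc3: +8 =1056
r99=1100011 pc4: +16 =1072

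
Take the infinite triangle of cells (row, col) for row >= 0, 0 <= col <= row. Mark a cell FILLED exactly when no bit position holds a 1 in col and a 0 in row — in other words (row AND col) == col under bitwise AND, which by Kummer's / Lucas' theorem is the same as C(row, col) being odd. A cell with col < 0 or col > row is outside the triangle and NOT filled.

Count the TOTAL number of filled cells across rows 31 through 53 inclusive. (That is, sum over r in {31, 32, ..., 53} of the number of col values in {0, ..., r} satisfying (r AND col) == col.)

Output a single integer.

Answer: 254

Derivation:
r31=11111 pc5: +32 =32
r32=100000 pc1: +2 =34
r33=100001 pc2: +4 =38
r34=100010 pc2: +4 =42
r35=100011 pc3: +8 =50
r36=100100 pc2: +4 =54
r37=100101 pc3: +8 =62
r38=100110 pc3: +8 =70
r39=100111 pc4: +16 =86
r40=101000 pc2: +4 =90
r41=101001 pc3: +8 =98
r42=101010 pc3: +8 =106
r43=101011 pc4: +16 =122
r44=101100 pc3: +8 =130
r45=101101 pc4: +16 =146
r46=101110 pc4: +16 =162
r47=101111 pc5: +32 =194
r48=110000 pc2: +4 =198
r49=110001 pc3: +8 =206
r50=110010 pc3: +8 =214
r51=110011 pc4: +16 =230
r52=110100 pc3: +8 =238
r53=110101 pc4: +16 =254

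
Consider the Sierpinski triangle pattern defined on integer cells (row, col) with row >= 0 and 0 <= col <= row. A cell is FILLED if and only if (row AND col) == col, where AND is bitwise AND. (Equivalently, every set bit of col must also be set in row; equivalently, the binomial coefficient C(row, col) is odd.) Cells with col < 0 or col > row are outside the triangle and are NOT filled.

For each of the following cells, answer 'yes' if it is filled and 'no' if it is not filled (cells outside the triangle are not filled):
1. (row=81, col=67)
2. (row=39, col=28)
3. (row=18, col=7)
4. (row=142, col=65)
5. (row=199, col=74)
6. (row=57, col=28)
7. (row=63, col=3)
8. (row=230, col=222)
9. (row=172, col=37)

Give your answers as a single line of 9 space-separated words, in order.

(81,67): row=0b1010001, col=0b1000011, row AND col = 0b1000001 = 65; 65 != 67 -> empty
(39,28): row=0b100111, col=0b11100, row AND col = 0b100 = 4; 4 != 28 -> empty
(18,7): row=0b10010, col=0b111, row AND col = 0b10 = 2; 2 != 7 -> empty
(142,65): row=0b10001110, col=0b1000001, row AND col = 0b0 = 0; 0 != 65 -> empty
(199,74): row=0b11000111, col=0b1001010, row AND col = 0b1000010 = 66; 66 != 74 -> empty
(57,28): row=0b111001, col=0b11100, row AND col = 0b11000 = 24; 24 != 28 -> empty
(63,3): row=0b111111, col=0b11, row AND col = 0b11 = 3; 3 == 3 -> filled
(230,222): row=0b11100110, col=0b11011110, row AND col = 0b11000110 = 198; 198 != 222 -> empty
(172,37): row=0b10101100, col=0b100101, row AND col = 0b100100 = 36; 36 != 37 -> empty

Answer: no no no no no no yes no no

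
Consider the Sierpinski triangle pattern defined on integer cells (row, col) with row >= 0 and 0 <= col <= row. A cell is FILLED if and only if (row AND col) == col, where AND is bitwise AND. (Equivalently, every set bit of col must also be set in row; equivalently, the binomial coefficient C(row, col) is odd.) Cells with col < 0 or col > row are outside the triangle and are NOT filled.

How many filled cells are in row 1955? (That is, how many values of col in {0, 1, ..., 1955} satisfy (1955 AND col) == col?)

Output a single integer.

Answer: 128

Derivation:
1955 in binary = 11110100011
popcount(1955) = number of 1-bits in 11110100011 = 7
A col c satisfies (1955 AND c) == c iff every set bit of c is also set in 1955; each of the 7 set bits of 1955 can independently be on or off in c.
count = 2^7 = 128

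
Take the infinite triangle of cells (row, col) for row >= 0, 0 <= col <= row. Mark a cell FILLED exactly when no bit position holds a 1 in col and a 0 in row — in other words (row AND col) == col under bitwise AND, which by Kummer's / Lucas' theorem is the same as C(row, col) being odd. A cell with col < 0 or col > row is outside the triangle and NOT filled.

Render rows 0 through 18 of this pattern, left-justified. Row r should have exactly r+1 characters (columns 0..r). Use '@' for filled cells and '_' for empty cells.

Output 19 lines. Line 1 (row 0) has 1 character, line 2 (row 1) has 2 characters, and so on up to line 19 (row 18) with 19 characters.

r0=0: @
r1=1: @@
r2=10: @_@
r3=11: @@@@
r4=100: @___@
r5=101: @@__@@
r6=110: @_@_@_@
r7=111: @@@@@@@@
r8=1000: @_______@
r9=1001: @@______@@
r10=1010: @_@_____@_@
r11=1011: @@@@____@@@@
r12=1100: @___@___@___@
r13=1101: @@__@@__@@__@@
r14=1110: @_@_@_@_@_@_@_@
r15=1111: @@@@@@@@@@@@@@@@
r16=10000: @_______________@
r17=10001: @@______________@@
r18=10010: @_@_____________@_@

Answer: @
@@
@_@
@@@@
@___@
@@__@@
@_@_@_@
@@@@@@@@
@_______@
@@______@@
@_@_____@_@
@@@@____@@@@
@___@___@___@
@@__@@__@@__@@
@_@_@_@_@_@_@_@
@@@@@@@@@@@@@@@@
@_______________@
@@______________@@
@_@_____________@_@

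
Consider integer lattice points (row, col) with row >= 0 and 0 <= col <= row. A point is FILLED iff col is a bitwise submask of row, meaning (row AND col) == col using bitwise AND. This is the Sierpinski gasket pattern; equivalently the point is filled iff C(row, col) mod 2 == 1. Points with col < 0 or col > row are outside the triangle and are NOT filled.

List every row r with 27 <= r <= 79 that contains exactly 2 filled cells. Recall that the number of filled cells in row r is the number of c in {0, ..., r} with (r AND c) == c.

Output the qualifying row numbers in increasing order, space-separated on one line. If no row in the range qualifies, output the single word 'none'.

Answer: 32 64

Derivation:
Row r has 2^popcount(r) filled cells, so we need popcount(r) = log2(2) = 1.
Scan r = 27..79 and keep those with exactly 1 one-bits:
r=27=11011 popcount=4 -> skip
r=28=11100 popcount=3 -> skip
r=29=11101 popcount=4 -> skip
r=30=11110 popcount=4 -> skip
r=31=11111 popcount=5 -> skip
r=32=100000 popcount=1 -> KEEP
r=33=100001 popcount=2 -> skip
r=34=100010 popcount=2 -> skip
r=35=100011 popcount=3 -> skip
r=36=100100 popcount=2 -> skip
r=37=100101 popcount=3 -> skip
r=38=100110 popcount=3 -> skip
r=39=100111 popcount=4 -> skip
r=40=101000 popcount=2 -> skip
r=41=101001 popcount=3 -> skip
r=42=101010 popcount=3 -> skip
r=43=101011 popcount=4 -> skip
r=44=101100 popcount=3 -> skip
r=45=101101 popcount=4 -> skip
r=46=101110 popcount=4 -> skip
r=47=101111 popcount=5 -> skip
r=48=110000 popcount=2 -> skip
r=49=110001 popcount=3 -> skip
r=50=110010 popcount=3 -> skip
r=51=110011 popcount=4 -> skip
r=52=110100 popcount=3 -> skip
r=53=110101 popcount=4 -> skip
r=54=110110 popcount=4 -> skip
r=55=110111 popcount=5 -> skip
r=56=111000 popcount=3 -> skip
r=57=111001 popcount=4 -> skip
r=58=111010 popcount=4 -> skip
r=59=111011 popcount=5 -> skip
r=60=111100 popcount=4 -> skip
r=61=111101 popcount=5 -> skip
r=62=111110 popcount=5 -> skip
r=63=111111 popcount=6 -> skip
r=64=1000000 popcount=1 -> KEEP
r=65=1000001 popcount=2 -> skip
r=66=1000010 popcount=2 -> skip
r=67=1000011 popcount=3 -> skip
r=68=1000100 popcount=2 -> skip
r=69=1000101 popcount=3 -> skip
r=70=1000110 popcount=3 -> skip
r=71=1000111 popcount=4 -> skip
r=72=1001000 popcount=2 -> skip
r=73=1001001 popcount=3 -> skip
r=74=1001010 popcount=3 -> skip
r=75=1001011 popcount=4 -> skip
r=76=1001100 popcount=3 -> skip
r=77=1001101 popcount=4 -> skip
r=78=1001110 popcount=4 -> skip
r=79=1001111 popcount=5 -> skip
Kept rows: 32 64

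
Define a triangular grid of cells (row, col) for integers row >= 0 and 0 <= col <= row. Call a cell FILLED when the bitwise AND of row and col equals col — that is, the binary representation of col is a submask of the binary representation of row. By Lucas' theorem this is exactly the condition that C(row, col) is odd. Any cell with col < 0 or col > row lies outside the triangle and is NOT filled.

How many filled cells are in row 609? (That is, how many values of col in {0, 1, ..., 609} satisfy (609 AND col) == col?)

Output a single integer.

Answer: 16

Derivation:
609 in binary = 1001100001
popcount(609) = number of 1-bits in 1001100001 = 4
A col c satisfies (609 AND c) == c iff every set bit of c is also set in 609; each of the 4 set bits of 609 can independently be on or off in c.
count = 2^4 = 16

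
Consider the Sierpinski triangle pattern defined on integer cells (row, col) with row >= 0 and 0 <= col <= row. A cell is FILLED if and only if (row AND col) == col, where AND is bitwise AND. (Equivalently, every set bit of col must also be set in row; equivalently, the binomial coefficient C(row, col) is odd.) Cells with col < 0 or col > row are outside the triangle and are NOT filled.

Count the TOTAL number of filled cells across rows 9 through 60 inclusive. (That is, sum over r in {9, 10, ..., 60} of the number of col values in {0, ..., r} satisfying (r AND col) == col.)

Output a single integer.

r9=1001 pc2: +4 =4
r10=1010 pc2: +4 =8
r11=1011 pc3: +8 =16
r12=1100 pc2: +4 =20
r13=1101 pc3: +8 =28
r14=1110 pc3: +8 =36
r15=1111 pc4: +16 =52
r16=10000 pc1: +2 =54
r17=10001 pc2: +4 =58
r18=10010 pc2: +4 =62
r19=10011 pc3: +8 =70
r20=10100 pc2: +4 =74
r21=10101 pc3: +8 =82
r22=10110 pc3: +8 =90
r23=10111 pc4: +16 =106
r24=11000 pc2: +4 =110
r25=11001 pc3: +8 =118
r26=11010 pc3: +8 =126
r27=11011 pc4: +16 =142
r28=11100 pc3: +8 =150
r29=11101 pc4: +16 =166
r30=11110 pc4: +16 =182
r31=11111 pc5: +32 =214
r32=100000 pc1: +2 =216
r33=100001 pc2: +4 =220
r34=100010 pc2: +4 =224
r35=100011 pc3: +8 =232
r36=100100 pc2: +4 =236
r37=100101 pc3: +8 =244
r38=100110 pc3: +8 =252
r39=100111 pc4: +16 =268
r40=101000 pc2: +4 =272
r41=101001 pc3: +8 =280
r42=101010 pc3: +8 =288
r43=101011 pc4: +16 =304
r44=101100 pc3: +8 =312
r45=101101 pc4: +16 =328
r46=101110 pc4: +16 =344
r47=101111 pc5: +32 =376
r48=110000 pc2: +4 =380
r49=110001 pc3: +8 =388
r50=110010 pc3: +8 =396
r51=110011 pc4: +16 =412
r52=110100 pc3: +8 =420
r53=110101 pc4: +16 =436
r54=110110 pc4: +16 =452
r55=110111 pc5: +32 =484
r56=111000 pc3: +8 =492
r57=111001 pc4: +16 =508
r58=111010 pc4: +16 =524
r59=111011 pc5: +32 =556
r60=111100 pc4: +16 =572

Answer: 572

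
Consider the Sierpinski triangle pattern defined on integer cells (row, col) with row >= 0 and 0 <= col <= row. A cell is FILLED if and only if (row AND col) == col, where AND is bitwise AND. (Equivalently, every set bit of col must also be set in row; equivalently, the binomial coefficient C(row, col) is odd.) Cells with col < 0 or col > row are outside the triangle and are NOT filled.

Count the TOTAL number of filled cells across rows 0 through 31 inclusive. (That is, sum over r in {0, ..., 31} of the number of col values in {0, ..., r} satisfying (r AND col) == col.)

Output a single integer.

Answer: 243

Derivation:
r0=0 pc0: +1 =1
r1=1 pc1: +2 =3
r2=10 pc1: +2 =5
r3=11 pc2: +4 =9
r4=100 pc1: +2 =11
r5=101 pc2: +4 =15
r6=110 pc2: +4 =19
r7=111 pc3: +8 =27
r8=1000 pc1: +2 =29
r9=1001 pc2: +4 =33
r10=1010 pc2: +4 =37
r11=1011 pc3: +8 =45
r12=1100 pc2: +4 =49
r13=1101 pc3: +8 =57
r14=1110 pc3: +8 =65
r15=1111 pc4: +16 =81
r16=10000 pc1: +2 =83
r17=10001 pc2: +4 =87
r18=10010 pc2: +4 =91
r19=10011 pc3: +8 =99
r20=10100 pc2: +4 =103
r21=10101 pc3: +8 =111
r22=10110 pc3: +8 =119
r23=10111 pc4: +16 =135
r24=11000 pc2: +4 =139
r25=11001 pc3: +8 =147
r26=11010 pc3: +8 =155
r27=11011 pc4: +16 =171
r28=11100 pc3: +8 =179
r29=11101 pc4: +16 =195
r30=11110 pc4: +16 =211
r31=11111 pc5: +32 =243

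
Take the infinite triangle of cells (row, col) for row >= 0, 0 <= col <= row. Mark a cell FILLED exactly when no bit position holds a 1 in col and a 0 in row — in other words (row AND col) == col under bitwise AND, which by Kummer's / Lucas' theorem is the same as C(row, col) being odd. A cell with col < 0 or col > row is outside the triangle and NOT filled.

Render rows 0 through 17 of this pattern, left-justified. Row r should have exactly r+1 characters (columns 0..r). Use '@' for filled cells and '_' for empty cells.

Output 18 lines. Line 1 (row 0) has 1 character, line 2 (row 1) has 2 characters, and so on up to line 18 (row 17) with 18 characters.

r0=0: @
r1=1: @@
r2=10: @_@
r3=11: @@@@
r4=100: @___@
r5=101: @@__@@
r6=110: @_@_@_@
r7=111: @@@@@@@@
r8=1000: @_______@
r9=1001: @@______@@
r10=1010: @_@_____@_@
r11=1011: @@@@____@@@@
r12=1100: @___@___@___@
r13=1101: @@__@@__@@__@@
r14=1110: @_@_@_@_@_@_@_@
r15=1111: @@@@@@@@@@@@@@@@
r16=10000: @_______________@
r17=10001: @@______________@@

Answer: @
@@
@_@
@@@@
@___@
@@__@@
@_@_@_@
@@@@@@@@
@_______@
@@______@@
@_@_____@_@
@@@@____@@@@
@___@___@___@
@@__@@__@@__@@
@_@_@_@_@_@_@_@
@@@@@@@@@@@@@@@@
@_______________@
@@______________@@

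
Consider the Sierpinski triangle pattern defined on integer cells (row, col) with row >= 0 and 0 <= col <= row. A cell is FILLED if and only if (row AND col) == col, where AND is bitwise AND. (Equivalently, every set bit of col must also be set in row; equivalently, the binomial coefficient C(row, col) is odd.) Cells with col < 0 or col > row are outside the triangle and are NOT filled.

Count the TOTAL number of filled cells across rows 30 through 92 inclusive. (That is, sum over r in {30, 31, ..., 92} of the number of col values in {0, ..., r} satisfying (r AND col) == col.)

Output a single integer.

r30=11110 pc4: +16 =16
r31=11111 pc5: +32 =48
r32=100000 pc1: +2 =50
r33=100001 pc2: +4 =54
r34=100010 pc2: +4 =58
r35=100011 pc3: +8 =66
r36=100100 pc2: +4 =70
r37=100101 pc3: +8 =78
r38=100110 pc3: +8 =86
r39=100111 pc4: +16 =102
r40=101000 pc2: +4 =106
r41=101001 pc3: +8 =114
r42=101010 pc3: +8 =122
r43=101011 pc4: +16 =138
r44=101100 pc3: +8 =146
r45=101101 pc4: +16 =162
r46=101110 pc4: +16 =178
r47=101111 pc5: +32 =210
r48=110000 pc2: +4 =214
r49=110001 pc3: +8 =222
r50=110010 pc3: +8 =230
r51=110011 pc4: +16 =246
r52=110100 pc3: +8 =254
r53=110101 pc4: +16 =270
r54=110110 pc4: +16 =286
r55=110111 pc5: +32 =318
r56=111000 pc3: +8 =326
r57=111001 pc4: +16 =342
r58=111010 pc4: +16 =358
r59=111011 pc5: +32 =390
r60=111100 pc4: +16 =406
r61=111101 pc5: +32 =438
r62=111110 pc5: +32 =470
r63=111111 pc6: +64 =534
r64=1000000 pc1: +2 =536
r65=1000001 pc2: +4 =540
r66=1000010 pc2: +4 =544
r67=1000011 pc3: +8 =552
r68=1000100 pc2: +4 =556
r69=1000101 pc3: +8 =564
r70=1000110 pc3: +8 =572
r71=1000111 pc4: +16 =588
r72=1001000 pc2: +4 =592
r73=1001001 pc3: +8 =600
r74=1001010 pc3: +8 =608
r75=1001011 pc4: +16 =624
r76=1001100 pc3: +8 =632
r77=1001101 pc4: +16 =648
r78=1001110 pc4: +16 =664
r79=1001111 pc5: +32 =696
r80=1010000 pc2: +4 =700
r81=1010001 pc3: +8 =708
r82=1010010 pc3: +8 =716
r83=1010011 pc4: +16 =732
r84=1010100 pc3: +8 =740
r85=1010101 pc4: +16 =756
r86=1010110 pc4: +16 =772
r87=1010111 pc5: +32 =804
r88=1011000 pc3: +8 =812
r89=1011001 pc4: +16 =828
r90=1011010 pc4: +16 =844
r91=1011011 pc5: +32 =876
r92=1011100 pc4: +16 =892

Answer: 892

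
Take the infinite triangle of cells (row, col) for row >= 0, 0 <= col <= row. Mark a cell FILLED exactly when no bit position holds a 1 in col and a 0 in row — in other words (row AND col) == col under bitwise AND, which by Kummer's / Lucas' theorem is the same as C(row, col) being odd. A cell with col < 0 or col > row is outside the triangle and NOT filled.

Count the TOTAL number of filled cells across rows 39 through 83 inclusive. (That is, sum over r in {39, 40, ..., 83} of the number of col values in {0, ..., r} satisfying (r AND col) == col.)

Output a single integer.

r39=100111 pc4: +16 =16
r40=101000 pc2: +4 =20
r41=101001 pc3: +8 =28
r42=101010 pc3: +8 =36
r43=101011 pc4: +16 =52
r44=101100 pc3: +8 =60
r45=101101 pc4: +16 =76
r46=101110 pc4: +16 =92
r47=101111 pc5: +32 =124
r48=110000 pc2: +4 =128
r49=110001 pc3: +8 =136
r50=110010 pc3: +8 =144
r51=110011 pc4: +16 =160
r52=110100 pc3: +8 =168
r53=110101 pc4: +16 =184
r54=110110 pc4: +16 =200
r55=110111 pc5: +32 =232
r56=111000 pc3: +8 =240
r57=111001 pc4: +16 =256
r58=111010 pc4: +16 =272
r59=111011 pc5: +32 =304
r60=111100 pc4: +16 =320
r61=111101 pc5: +32 =352
r62=111110 pc5: +32 =384
r63=111111 pc6: +64 =448
r64=1000000 pc1: +2 =450
r65=1000001 pc2: +4 =454
r66=1000010 pc2: +4 =458
r67=1000011 pc3: +8 =466
r68=1000100 pc2: +4 =470
r69=1000101 pc3: +8 =478
r70=1000110 pc3: +8 =486
r71=1000111 pc4: +16 =502
r72=1001000 pc2: +4 =506
r73=1001001 pc3: +8 =514
r74=1001010 pc3: +8 =522
r75=1001011 pc4: +16 =538
r76=1001100 pc3: +8 =546
r77=1001101 pc4: +16 =562
r78=1001110 pc4: +16 =578
r79=1001111 pc5: +32 =610
r80=1010000 pc2: +4 =614
r81=1010001 pc3: +8 =622
r82=1010010 pc3: +8 =630
r83=1010011 pc4: +16 =646

Answer: 646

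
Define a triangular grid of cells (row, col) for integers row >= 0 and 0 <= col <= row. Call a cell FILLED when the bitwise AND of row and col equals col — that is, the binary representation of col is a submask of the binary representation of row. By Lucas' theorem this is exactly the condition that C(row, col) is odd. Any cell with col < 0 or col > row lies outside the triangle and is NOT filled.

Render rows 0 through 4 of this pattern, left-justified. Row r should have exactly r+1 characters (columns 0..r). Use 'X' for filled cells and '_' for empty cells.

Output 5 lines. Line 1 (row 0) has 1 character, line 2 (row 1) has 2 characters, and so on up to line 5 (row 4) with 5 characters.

r0=0: X
r1=1: XX
r2=10: X_X
r3=11: XXXX
r4=100: X___X

Answer: X
XX
X_X
XXXX
X___X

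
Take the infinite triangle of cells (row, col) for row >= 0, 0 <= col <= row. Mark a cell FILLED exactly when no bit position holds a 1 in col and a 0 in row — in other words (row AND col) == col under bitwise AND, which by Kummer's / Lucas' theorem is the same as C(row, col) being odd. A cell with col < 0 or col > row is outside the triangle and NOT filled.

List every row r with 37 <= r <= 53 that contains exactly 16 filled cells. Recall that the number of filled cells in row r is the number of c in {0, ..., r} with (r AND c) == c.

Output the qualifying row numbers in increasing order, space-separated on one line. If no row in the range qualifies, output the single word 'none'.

Answer: 39 43 45 46 51 53

Derivation:
Row r has 2^popcount(r) filled cells, so we need popcount(r) = log2(16) = 4.
Scan r = 37..53 and keep those with exactly 4 one-bits:
r=37=100101 popcount=3 -> skip
r=38=100110 popcount=3 -> skip
r=39=100111 popcount=4 -> KEEP
r=40=101000 popcount=2 -> skip
r=41=101001 popcount=3 -> skip
r=42=101010 popcount=3 -> skip
r=43=101011 popcount=4 -> KEEP
r=44=101100 popcount=3 -> skip
r=45=101101 popcount=4 -> KEEP
r=46=101110 popcount=4 -> KEEP
r=47=101111 popcount=5 -> skip
r=48=110000 popcount=2 -> skip
r=49=110001 popcount=3 -> skip
r=50=110010 popcount=3 -> skip
r=51=110011 popcount=4 -> KEEP
r=52=110100 popcount=3 -> skip
r=53=110101 popcount=4 -> KEEP
Kept rows: 39 43 45 46 51 53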